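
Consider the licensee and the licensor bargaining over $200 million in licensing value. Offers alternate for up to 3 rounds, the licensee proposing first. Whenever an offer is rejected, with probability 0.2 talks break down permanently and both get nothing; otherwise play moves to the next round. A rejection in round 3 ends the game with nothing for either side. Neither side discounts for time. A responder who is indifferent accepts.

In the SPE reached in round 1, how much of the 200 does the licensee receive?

Round 3 (the licensee proposes): the licensor will accept anything ≥ 0, so the licensee offers 0 and keeps 200.
Round 2 (the licensor proposes): rejecting gives the licensee an expected 0.8 × 200 = 160. The licensor offers 160 and keeps 200 − 160 = 40.
Round 1 (the licensee proposes): rejecting gives the licensor an expected 0.8 × 40 = 32; the licensee offers that and keeps 168.

168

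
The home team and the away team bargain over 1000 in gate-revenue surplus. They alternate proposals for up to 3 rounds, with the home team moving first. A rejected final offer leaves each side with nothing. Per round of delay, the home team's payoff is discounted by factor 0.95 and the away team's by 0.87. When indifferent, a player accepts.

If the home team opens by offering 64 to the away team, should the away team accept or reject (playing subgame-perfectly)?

Round 3 (the home team proposes): rejection yields 0 for the away team; the home team offers 0 and keeps 1000.
Round 2 (the away team proposes): the home team can get 1000 next round, worth 0.95 × 1000 = 950 now; the away team offers that and keeps 50.
So by rejecting in round 1, the away team gets 50 next round, worth 0.87 × 50 = 43.5 now.
Offer 64 ≥ 43.5, so the away team accepts.

Accept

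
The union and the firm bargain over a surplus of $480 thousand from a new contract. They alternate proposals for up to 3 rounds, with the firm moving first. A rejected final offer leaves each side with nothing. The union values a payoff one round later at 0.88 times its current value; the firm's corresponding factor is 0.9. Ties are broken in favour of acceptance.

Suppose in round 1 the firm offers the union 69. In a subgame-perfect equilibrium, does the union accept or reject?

Round 3 (the firm proposes): the union will accept anything ≥ 0, so the firm offers 0 and keeps 480.
Round 2 (the union proposes): the firm can get 480 next round, worth 0.9 × 480 = 432 now; the union offers that and keeps 48.
So by rejecting in round 1, the union gets 48 next round, worth 0.88 × 48 = 42.24 now.
Offer 69 ≥ 42.24, so the union accepts.

Accept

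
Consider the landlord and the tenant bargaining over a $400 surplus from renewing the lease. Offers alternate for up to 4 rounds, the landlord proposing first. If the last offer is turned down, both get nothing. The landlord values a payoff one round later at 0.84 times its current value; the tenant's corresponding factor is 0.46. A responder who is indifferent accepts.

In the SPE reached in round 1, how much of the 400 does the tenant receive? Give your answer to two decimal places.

Round 4 (the tenant proposes): the landlord will accept anything ≥ 0, so the tenant offers 0 and keeps 400.
Round 3 (the landlord proposes): the tenant can get 400 next round, worth 0.46 × 400 = 184 now. The landlord offers 184 and keeps 400 − 184 = 216.
Round 2 (the tenant proposes): the landlord can get 216 next round, worth 0.84 × 216 = 181.44 now. The tenant offers 181.44 and keeps 400 − 181.44 = 218.56.
Round 1 (the landlord proposes): the tenant can get 218.56 next round, worth 0.46 × 218.56 = 100.5376 now; the landlord offers that and keeps 299.4624.

100.54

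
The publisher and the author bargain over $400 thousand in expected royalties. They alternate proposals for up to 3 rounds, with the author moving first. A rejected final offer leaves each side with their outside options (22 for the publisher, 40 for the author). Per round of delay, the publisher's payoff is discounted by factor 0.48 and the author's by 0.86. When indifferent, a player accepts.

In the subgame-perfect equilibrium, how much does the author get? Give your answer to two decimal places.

364.04

Round 3 (the author proposes): the publisher gets 22 if talks fail, so the author offers 22 and keeps 378.
Round 2 (the publisher proposes): the author can get 378 next round, worth 0.86 × 378 = 325.08 now, so the publisher offers 325.08, keeping 74.92.
Round 1 (the author proposes): the publisher can get 74.92 next round, worth 0.48 × 74.92 = 35.9616 now. The author offers 35.9616 and keeps 400 − 35.9616 = 364.0384.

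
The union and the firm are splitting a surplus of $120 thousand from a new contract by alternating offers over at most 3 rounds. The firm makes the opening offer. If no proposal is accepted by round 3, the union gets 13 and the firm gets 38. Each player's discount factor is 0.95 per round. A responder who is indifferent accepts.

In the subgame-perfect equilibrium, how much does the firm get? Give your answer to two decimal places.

Work backward from the last round.
Round 3 (the firm proposes): the union gets 13 if talks fail, so the firm offers 13 and keeps 107.
Round 2 (the union proposes): the firm can get 107 next round, worth 0.95 × 107 = 101.65 now, so the union offers 101.65, keeping 18.35.
Round 1 (the firm proposes): the union can get 18.35 next round, worth 0.95 × 18.35 = 17.4325 now; the firm offers that and keeps 102.5675.

102.57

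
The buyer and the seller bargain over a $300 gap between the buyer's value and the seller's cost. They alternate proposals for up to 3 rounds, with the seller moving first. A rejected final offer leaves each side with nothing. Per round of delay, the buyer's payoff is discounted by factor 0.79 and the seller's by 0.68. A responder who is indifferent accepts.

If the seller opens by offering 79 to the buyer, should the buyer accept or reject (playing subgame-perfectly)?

Round 3 (the seller proposes): rejection yields 0 for the buyer; the seller offers 0 and keeps 300.
Round 2 (the buyer proposes): the seller can get 300 next round, worth 0.68 × 300 = 204 now, so the buyer offers 204, keeping 96.
So by rejecting in round 1, the buyer gets 96 next round, worth 0.79 × 96 = 75.84 now.
Offer 79 ≥ 75.84, so the buyer accepts.

Accept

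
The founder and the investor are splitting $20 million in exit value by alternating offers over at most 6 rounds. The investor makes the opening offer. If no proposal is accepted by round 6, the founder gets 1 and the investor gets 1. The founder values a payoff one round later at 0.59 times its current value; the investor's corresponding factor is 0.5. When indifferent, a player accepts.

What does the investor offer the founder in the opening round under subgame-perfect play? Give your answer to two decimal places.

Work backward from the last round.
Round 6 (the founder proposes): the investor gets 1 if talks fail, so the founder offers 1 and keeps 19.
Round 5 (the investor proposes): the founder can get 19 next round, worth 0.59 × 19 = 11.21 now. The investor offers 11.21 and keeps 20 − 11.21 = 8.79.
Round 4 (the founder proposes): the investor can get 8.79 next round, worth 0.5 × 8.79 = 4.395 now, so the founder offers 4.395, keeping 15.605.
Round 3 (the investor proposes): the founder can get 15.605 next round, worth 0.59 × 15.605 = 9.20695 now; the investor offers that and keeps 10.79305.
Round 2 (the founder proposes): the investor can get 10.79305 next round, worth 0.5 × 10.79305 = 5.396525 now; the founder offers that and keeps 14.603475.
Round 1 (the investor proposes): the founder can get 14.603475 next round, worth 0.59 × 14.603475 = 8.61605025 now; the investor offers that and keeps 11.38394975.

8.62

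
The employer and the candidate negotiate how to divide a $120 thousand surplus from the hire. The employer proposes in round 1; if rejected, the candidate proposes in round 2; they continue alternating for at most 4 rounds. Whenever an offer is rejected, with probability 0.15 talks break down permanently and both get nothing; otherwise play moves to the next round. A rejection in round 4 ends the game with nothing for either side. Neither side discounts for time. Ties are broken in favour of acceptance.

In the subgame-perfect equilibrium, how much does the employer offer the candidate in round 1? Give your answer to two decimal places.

89.00

Round 4 (the candidate proposes): the employer will accept anything ≥ 0, so the candidate offers 0 and keeps 120.
Round 3 (the employer proposes): rejecting gives the candidate an expected 0.85 × 120 = 102, so the employer offers 102, keeping 18.
Round 2 (the candidate proposes): rejecting gives the employer an expected 0.85 × 18 = 15.3; the candidate offers that and keeps 104.7.
Round 1 (the employer proposes): rejecting gives the candidate an expected 0.85 × 104.7 = 88.995; the employer offers that and keeps 31.005.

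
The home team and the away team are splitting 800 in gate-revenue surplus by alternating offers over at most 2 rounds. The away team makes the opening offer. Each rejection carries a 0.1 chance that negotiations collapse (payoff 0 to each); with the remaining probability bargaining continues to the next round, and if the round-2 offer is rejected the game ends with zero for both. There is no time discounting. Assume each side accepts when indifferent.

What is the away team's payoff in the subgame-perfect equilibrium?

80

Round 2 (the home team proposes): rejection yields 0 for the away team; the home team offers 0 and keeps 800.
Round 1 (the away team proposes): rejecting gives the home team an expected 0.9 × 800 = 720. The away team offers 720 and keeps 800 − 720 = 80.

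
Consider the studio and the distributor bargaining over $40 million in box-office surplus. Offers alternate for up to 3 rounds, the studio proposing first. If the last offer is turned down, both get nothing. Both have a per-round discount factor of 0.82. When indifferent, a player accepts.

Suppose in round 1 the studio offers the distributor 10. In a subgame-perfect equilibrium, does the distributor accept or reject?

Round 3 (the studio proposes): the distributor will accept anything ≥ 0, so the studio offers 0 and keeps 40.
Round 2 (the distributor proposes): the studio can get 40 next round, worth 0.82 × 40 = 32.8 now. The distributor offers 32.8 and keeps 40 − 32.8 = 7.2.
So by rejecting in round 1, the distributor gets 7.2 next round, worth 0.82 × 7.2 = 5.904 now.
Offer 10 ≥ 5.904, so the distributor accepts.

Accept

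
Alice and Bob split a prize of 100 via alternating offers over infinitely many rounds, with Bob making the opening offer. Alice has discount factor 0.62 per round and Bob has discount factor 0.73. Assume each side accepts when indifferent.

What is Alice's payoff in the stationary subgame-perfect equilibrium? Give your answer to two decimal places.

Let x be Bob's share when Bob proposes and y be Alice's share when Alice proposes.
Alice accepts iff offered ≥ 0.62·y, so x = 100 − 0.62y. Symmetrically y = 100 − 0.73x.
Substituting: x = 100 − 0.62(100 − 0.73x), giving x(1 − 0.73·0.62) = 100(1 − 0.62).
So x = 100 × 0.38 / 0.5474 ≈ 69.4191, and Alice receives 100 − x ≈ 30.5809.

30.58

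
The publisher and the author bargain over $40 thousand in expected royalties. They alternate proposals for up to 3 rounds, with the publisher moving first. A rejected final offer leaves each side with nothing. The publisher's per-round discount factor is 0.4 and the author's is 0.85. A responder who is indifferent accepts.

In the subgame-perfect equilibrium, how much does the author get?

20.4

By backward induction:
Round 3 (the publisher proposes): the author will accept anything ≥ 0, so the publisher offers 0 and keeps 40.
Round 2 (the author proposes): the publisher can get 40 next round, worth 0.4 × 40 = 16 now; the author offers that and keeps 24.
Round 1 (the publisher proposes): the author can get 24 next round, worth 0.85 × 24 = 20.4 now, so the publisher offers 20.4, keeping 19.6.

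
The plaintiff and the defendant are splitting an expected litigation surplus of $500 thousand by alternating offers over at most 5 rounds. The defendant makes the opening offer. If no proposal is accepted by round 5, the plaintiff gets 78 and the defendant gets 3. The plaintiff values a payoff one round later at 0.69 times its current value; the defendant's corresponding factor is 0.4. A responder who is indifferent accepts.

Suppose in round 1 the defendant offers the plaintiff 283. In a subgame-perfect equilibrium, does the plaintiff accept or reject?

Work out the plaintiff's continuation value if the offer is rejected.
Round 5 (the defendant proposes): the plaintiff gets 78 if talks fail, so the defendant offers 78 and keeps 422.
Round 4 (the plaintiff proposes): the defendant can get 422 next round, worth 0.4 × 422 = 168.8 now, so the plaintiff offers 168.8, keeping 331.2.
Round 3 (the defendant proposes): the plaintiff can get 331.2 next round, worth 0.69 × 331.2 = 228.528 now. The defendant offers 228.528 and keeps 500 − 228.528 = 271.472.
Round 2 (the plaintiff proposes): the defendant can get 271.472 next round, worth 0.4 × 271.472 = 108.5888 now. The plaintiff offers 108.5888 and keeps 500 − 108.5888 = 391.4112.
So by rejecting in round 1, the plaintiff gets 391.4112 next round, worth 0.69 × 391.4112 = 270.073728 now.
Offer 283 ≥ 270.073728, so the plaintiff accepts.

Accept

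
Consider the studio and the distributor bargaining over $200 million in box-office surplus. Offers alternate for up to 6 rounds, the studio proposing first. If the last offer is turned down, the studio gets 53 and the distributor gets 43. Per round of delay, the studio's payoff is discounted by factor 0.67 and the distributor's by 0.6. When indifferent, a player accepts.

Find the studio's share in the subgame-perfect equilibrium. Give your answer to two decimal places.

130.23

Work backward from the last round.
Round 6 (the distributor proposes): the studio gets 53 if talks fail, so the distributor offers 53 and keeps 147.
Round 5 (the studio proposes): the distributor can get 147 next round, worth 0.6 × 147 = 88.2 now; the studio offers that and keeps 111.8.
Round 4 (the distributor proposes): the studio can get 111.8 next round, worth 0.67 × 111.8 = 74.906 now. The distributor offers 74.906 and keeps 200 − 74.906 = 125.094.
Round 3 (the studio proposes): the distributor can get 125.094 next round, worth 0.6 × 125.094 = 75.0564 now; the studio offers that and keeps 124.9436.
Round 2 (the distributor proposes): the studio can get 124.9436 next round, worth 0.67 × 124.9436 = 83.712212 now. The distributor offers 83.712212 and keeps 200 − 83.712212 = 116.287788.
Round 1 (the studio proposes): the distributor can get 116.287788 next round, worth 0.6 × 116.287788 = 69.7726728 now; the studio offers that and keeps 130.2273272.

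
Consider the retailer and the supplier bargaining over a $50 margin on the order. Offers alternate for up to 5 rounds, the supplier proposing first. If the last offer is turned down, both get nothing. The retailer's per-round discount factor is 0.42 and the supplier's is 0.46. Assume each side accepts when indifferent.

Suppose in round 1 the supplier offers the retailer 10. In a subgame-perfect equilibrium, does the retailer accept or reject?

Round 5 (the supplier proposes): rejection yields 0 for the retailer; the supplier offers 0 and keeps 50.
Round 4 (the retailer proposes): the supplier can get 50 next round, worth 0.46 × 50 = 23 now; the retailer offers that and keeps 27.
Round 3 (the supplier proposes): the retailer can get 27 next round, worth 0.42 × 27 = 11.34 now; the supplier offers that and keeps 38.66.
Round 2 (the retailer proposes): the supplier can get 38.66 next round, worth 0.46 × 38.66 = 17.7836 now, so the retailer offers 17.7836, keeping 32.2164.
So by rejecting in round 1, the retailer gets 32.2164 next round, worth 0.42 × 32.2164 = 13.530888 now.
Offer 10 < 13.530888, so the retailer rejects.

Reject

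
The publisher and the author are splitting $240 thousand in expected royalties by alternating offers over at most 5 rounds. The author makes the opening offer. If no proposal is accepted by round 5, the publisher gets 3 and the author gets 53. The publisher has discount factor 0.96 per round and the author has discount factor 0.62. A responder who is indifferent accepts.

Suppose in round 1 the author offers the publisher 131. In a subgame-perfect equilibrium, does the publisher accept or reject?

Work out the publisher's continuation value if the offer is rejected.
Round 5 (the author proposes): the publisher gets 3 if talks fail, so the author offers 3 and keeps 237.
Round 4 (the publisher proposes): the author can get 237 next round, worth 0.62 × 237 = 146.94 now, so the publisher offers 146.94, keeping 93.06.
Round 3 (the author proposes): the publisher can get 93.06 next round, worth 0.96 × 93.06 = 89.3376 now; the author offers that and keeps 150.6624.
Round 2 (the publisher proposes): the author can get 150.6624 next round, worth 0.62 × 150.6624 = 93.410688 now, so the publisher offers 93.410688, keeping 146.589312.
So by rejecting in round 1, the publisher gets 146.589312 next round, worth 0.96 × 146.589312 = 140.72573952 now.
Offer 131 < 140.72573952, so the publisher rejects.

Reject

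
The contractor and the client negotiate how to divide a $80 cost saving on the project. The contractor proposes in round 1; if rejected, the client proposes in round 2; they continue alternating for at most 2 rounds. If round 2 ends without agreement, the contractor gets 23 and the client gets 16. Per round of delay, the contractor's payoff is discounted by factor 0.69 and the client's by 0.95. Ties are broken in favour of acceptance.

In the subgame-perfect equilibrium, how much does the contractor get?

Round 2 (the client proposes): the contractor gets 23 if talks fail, so the client offers 23 and keeps 57.
Round 1 (the contractor proposes): the client can get 57 next round, worth 0.95 × 57 = 54.15 now. The contractor offers 54.15 and keeps 80 − 54.15 = 25.85.

25.85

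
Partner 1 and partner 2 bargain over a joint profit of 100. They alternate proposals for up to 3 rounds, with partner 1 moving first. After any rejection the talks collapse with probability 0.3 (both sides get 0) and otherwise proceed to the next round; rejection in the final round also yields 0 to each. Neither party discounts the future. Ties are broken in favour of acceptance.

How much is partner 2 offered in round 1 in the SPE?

Round 3 (partner 1 proposes): partner 2 will accept anything ≥ 0, so partner 1 offers 0 and keeps 100.
Round 2 (partner 2 proposes): rejecting gives partner 1 an expected 0.7 × 100 = 70, so partner 2 offers 70, keeping 30.
Round 1 (partner 1 proposes): rejecting gives partner 2 an expected 0.7 × 30 = 21, so partner 1 offers 21, keeping 79.

21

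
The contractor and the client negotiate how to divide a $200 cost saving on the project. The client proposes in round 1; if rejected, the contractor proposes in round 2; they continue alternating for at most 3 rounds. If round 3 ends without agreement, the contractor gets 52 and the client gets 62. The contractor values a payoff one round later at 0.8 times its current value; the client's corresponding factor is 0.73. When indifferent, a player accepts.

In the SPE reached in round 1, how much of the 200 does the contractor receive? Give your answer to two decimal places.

By backward induction:
Round 3 (the client proposes): the contractor gets 52 if talks fail, so the client offers 52 and keeps 148.
Round 2 (the contractor proposes): the client can get 148 next round, worth 0.73 × 148 = 108.04 now. The contractor offers 108.04 and keeps 200 − 108.04 = 91.96.
Round 1 (the client proposes): the contractor can get 91.96 next round, worth 0.8 × 91.96 = 73.568 now, so the client offers 73.568, keeping 126.432.

73.57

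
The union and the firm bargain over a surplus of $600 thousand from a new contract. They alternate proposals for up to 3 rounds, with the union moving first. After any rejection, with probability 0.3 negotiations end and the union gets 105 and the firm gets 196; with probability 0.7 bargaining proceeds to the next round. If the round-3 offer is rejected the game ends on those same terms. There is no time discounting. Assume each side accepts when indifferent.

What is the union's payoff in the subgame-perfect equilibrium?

Round 3 (the union proposes): the firm gets 196 if talks fail, so the union offers 196 and keeps 404.
Round 2 (the firm proposes): rejecting gives the union an expected 0.7 × 404 + 0.3 × 105 = 314.3. The firm offers 314.3 and keeps 600 − 314.3 = 285.7.
Round 1 (the union proposes): rejecting gives the firm an expected 0.7 × 285.7 + 0.3 × 196 = 258.79, so the union offers 258.79, keeping 341.21.

341.21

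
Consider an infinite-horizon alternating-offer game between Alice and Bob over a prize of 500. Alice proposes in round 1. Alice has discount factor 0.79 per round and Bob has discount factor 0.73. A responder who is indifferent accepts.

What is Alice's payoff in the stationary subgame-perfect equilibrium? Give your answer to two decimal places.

318.92

When Alice proposes, Bob accepts any offer worth at least 0.73 times what Bob would get by proposing next round; and vice versa.
This gives x = 500 − 0.73y and y = 500 − 0.79x, where x and y are each side's share when it proposes.
Hence (1 − 0.73·0.79)x = 500(1 − 0.73), i.e. 0.4233·x = 135.
x ≈ 318.9227; Bob's share is 500 − x ≈ 181.0773.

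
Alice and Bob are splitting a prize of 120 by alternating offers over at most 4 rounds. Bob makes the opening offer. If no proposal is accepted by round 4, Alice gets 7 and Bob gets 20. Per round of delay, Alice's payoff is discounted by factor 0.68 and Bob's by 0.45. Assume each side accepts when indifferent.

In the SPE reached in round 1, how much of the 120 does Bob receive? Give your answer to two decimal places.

By backward induction:
Round 4 (Alice proposes): Bob gets 20 if talks fail, so Alice offers 20 and keeps 100.
Round 3 (Bob proposes): Alice can get 100 next round, worth 0.68 × 100 = 68 now. Bob offers 68 and keeps 120 − 68 = 52.
Round 2 (Alice proposes): Bob can get 52 next round, worth 0.45 × 52 = 23.4 now. Alice offers 23.4 and keeps 120 − 23.4 = 96.6.
Round 1 (Bob proposes): Alice can get 96.6 next round, worth 0.68 × 96.6 = 65.688 now. Bob offers 65.688 and keeps 120 − 65.688 = 54.312.

54.31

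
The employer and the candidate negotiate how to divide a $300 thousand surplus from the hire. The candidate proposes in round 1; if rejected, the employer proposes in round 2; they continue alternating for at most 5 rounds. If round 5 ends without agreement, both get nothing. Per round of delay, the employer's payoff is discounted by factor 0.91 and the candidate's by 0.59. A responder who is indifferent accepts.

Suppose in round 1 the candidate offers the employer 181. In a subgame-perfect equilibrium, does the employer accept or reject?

Accept

Work out the employer's continuation value if the offer is rejected.
Round 5 (the candidate proposes): rejection yields 0 for the employer; the candidate offers 0 and keeps 300.
Round 4 (the employer proposes): the candidate can get 300 next round, worth 0.59 × 300 = 177 now, so the employer offers 177, keeping 123.
Round 3 (the candidate proposes): the employer can get 123 next round, worth 0.91 × 123 = 111.93 now. The candidate offers 111.93 and keeps 300 − 111.93 = 188.07.
Round 2 (the employer proposes): the candidate can get 188.07 next round, worth 0.59 × 188.07 = 110.9613 now, so the employer offers 110.9613, keeping 189.0387.
So by rejecting in round 1, the employer gets 189.0387 next round, worth 0.91 × 189.0387 = 172.025217 now.
Offer 181 ≥ 172.025217, so the employer accepts.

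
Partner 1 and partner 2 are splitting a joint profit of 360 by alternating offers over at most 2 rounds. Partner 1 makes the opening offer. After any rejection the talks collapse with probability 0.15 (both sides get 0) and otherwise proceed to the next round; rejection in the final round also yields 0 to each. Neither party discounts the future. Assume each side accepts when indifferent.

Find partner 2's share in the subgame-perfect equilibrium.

Round 2 (partner 2 proposes): rejection yields 0 for partner 1; partner 2 offers 0 and keeps 360.
Round 1 (partner 1 proposes): rejecting gives partner 2 an expected 0.85 × 360 = 306. Partner 1 offers 306 and keeps 360 − 306 = 54.

306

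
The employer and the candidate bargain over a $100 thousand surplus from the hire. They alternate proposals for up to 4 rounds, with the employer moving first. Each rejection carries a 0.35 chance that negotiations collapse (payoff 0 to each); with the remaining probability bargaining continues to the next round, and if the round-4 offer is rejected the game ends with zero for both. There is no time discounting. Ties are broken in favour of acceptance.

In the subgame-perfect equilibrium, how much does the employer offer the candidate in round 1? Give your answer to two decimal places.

Round 4 (the candidate proposes): the employer will accept anything ≥ 0, so the candidate offers 0 and keeps 100.
Round 3 (the employer proposes): rejecting gives the candidate an expected 0.65 × 100 = 65; the employer offers that and keeps 35.
Round 2 (the candidate proposes): rejecting gives the employer an expected 0.65 × 35 = 22.75, so the candidate offers 22.75, keeping 77.25.
Round 1 (the employer proposes): rejecting gives the candidate an expected 0.65 × 77.25 = 50.2125, so the employer offers 50.2125, keeping 49.7875.

50.21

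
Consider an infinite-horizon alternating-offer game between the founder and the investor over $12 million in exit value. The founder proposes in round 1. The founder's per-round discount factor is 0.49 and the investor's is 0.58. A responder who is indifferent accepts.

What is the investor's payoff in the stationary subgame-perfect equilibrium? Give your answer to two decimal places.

In a stationary SPE each proposer offers the other exactly their discounted continuation value.
If the founder keeps x when proposing and the investor keeps y when proposing, then x = 12 − 0.58y and y = 12 − 0.49x.
Solving: x = 12(1 − 0.58) / (1 − 0.49·0.58) = 5.04 / 0.7158 ≈ 7.0411.
The investor gets 12 − 7.0411 ≈ 4.9589.

4.96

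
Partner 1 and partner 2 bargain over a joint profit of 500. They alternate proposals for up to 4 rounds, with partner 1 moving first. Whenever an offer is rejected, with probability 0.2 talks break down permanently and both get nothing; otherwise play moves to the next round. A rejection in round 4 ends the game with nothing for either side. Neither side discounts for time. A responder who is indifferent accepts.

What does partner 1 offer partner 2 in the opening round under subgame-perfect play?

336

Round 4 (partner 2 proposes): rejection yields 0 for partner 1; partner 2 offers 0 and keeps 500.
Round 3 (partner 1 proposes): rejecting gives partner 2 an expected 0.8 × 500 = 400, so partner 1 offers 400, keeping 100.
Round 2 (partner 2 proposes): rejecting gives partner 1 an expected 0.8 × 100 = 80, so partner 2 offers 80, keeping 420.
Round 1 (partner 1 proposes): rejecting gives partner 2 an expected 0.8 × 420 = 336, so partner 1 offers 336, keeping 164.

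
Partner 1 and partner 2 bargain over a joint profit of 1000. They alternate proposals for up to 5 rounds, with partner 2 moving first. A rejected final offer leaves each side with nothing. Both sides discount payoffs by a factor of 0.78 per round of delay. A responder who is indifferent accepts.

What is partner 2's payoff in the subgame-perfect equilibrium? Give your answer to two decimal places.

724.00

Round 5 (partner 2 proposes): rejection yields 0 for partner 1; partner 2 offers 0 and keeps 1000.
Round 4 (partner 1 proposes): partner 2 can get 1000 next round, worth 0.78 × 1000 = 780 now; partner 1 offers that and keeps 220.
Round 3 (partner 2 proposes): partner 1 can get 220 next round, worth 0.78 × 220 = 171.6 now. Partner 2 offers 171.6 and keeps 1000 − 171.6 = 828.4.
Round 2 (partner 1 proposes): partner 2 can get 828.4 next round, worth 0.78 × 828.4 = 646.152 now, so partner 1 offers 646.152, keeping 353.848.
Round 1 (partner 2 proposes): partner 1 can get 353.848 next round, worth 0.78 × 353.848 = 276.00144 now; partner 2 offers that and keeps 723.99856.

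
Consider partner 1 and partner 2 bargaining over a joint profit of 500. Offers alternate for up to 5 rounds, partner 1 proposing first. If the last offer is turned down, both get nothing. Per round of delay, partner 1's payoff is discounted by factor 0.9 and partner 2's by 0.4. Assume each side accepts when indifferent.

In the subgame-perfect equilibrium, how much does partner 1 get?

472.8

Round 5 (partner 1 proposes): partner 2 will accept anything ≥ 0, so partner 1 offers 0 and keeps 500.
Round 4 (partner 2 proposes): partner 1 can get 500 next round, worth 0.9 × 500 = 450 now. Partner 2 offers 450 and keeps 500 − 450 = 50.
Round 3 (partner 1 proposes): partner 2 can get 50 next round, worth 0.4 × 50 = 20 now; partner 1 offers that and keeps 480.
Round 2 (partner 2 proposes): partner 1 can get 480 next round, worth 0.9 × 480 = 432 now, so partner 2 offers 432, keeping 68.
Round 1 (partner 1 proposes): partner 2 can get 68 next round, worth 0.4 × 68 = 27.2 now; partner 1 offers that and keeps 472.8.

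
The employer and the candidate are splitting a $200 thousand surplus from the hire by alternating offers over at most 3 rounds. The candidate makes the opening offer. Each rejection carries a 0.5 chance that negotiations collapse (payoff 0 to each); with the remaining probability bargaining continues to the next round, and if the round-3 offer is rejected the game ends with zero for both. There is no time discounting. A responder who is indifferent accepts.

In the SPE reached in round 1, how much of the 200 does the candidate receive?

150

Round 3 (the candidate proposes): rejection yields 0 for the employer; the candidate offers 0 and keeps 200.
Round 2 (the employer proposes): rejecting gives the candidate an expected 0.5 × 200 = 100. The employer offers 100 and keeps 200 − 100 = 100.
Round 1 (the candidate proposes): rejecting gives the employer an expected 0.5 × 100 = 50. The candidate offers 50 and keeps 200 − 50 = 150.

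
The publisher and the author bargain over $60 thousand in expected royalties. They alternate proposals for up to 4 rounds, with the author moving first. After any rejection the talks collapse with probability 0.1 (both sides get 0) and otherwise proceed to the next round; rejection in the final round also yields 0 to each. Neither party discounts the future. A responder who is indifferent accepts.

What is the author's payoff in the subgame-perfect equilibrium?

Round 4 (the publisher proposes): rejection yields 0 for the author; the publisher offers 0 and keeps 60.
Round 3 (the author proposes): rejecting gives the publisher an expected 0.9 × 60 = 54. The author offers 54 and keeps 60 − 54 = 6.
Round 2 (the publisher proposes): rejecting gives the author an expected 0.9 × 6 = 5.4; the publisher offers that and keeps 54.6.
Round 1 (the author proposes): rejecting gives the publisher an expected 0.9 × 54.6 = 49.14. The author offers 49.14 and keeps 60 − 49.14 = 10.86.

10.86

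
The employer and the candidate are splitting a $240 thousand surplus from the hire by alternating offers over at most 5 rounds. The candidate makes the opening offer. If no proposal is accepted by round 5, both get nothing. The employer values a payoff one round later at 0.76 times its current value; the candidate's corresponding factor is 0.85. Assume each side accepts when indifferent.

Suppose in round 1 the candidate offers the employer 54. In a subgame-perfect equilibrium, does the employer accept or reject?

Round 5 (the candidate proposes): the employer will accept anything ≥ 0, so the candidate offers 0 and keeps 240.
Round 4 (the employer proposes): the candidate can get 240 next round, worth 0.85 × 240 = 204 now, so the employer offers 204, keeping 36.
Round 3 (the candidate proposes): the employer can get 36 next round, worth 0.76 × 36 = 27.36 now. The candidate offers 27.36 and keeps 240 − 27.36 = 212.64.
Round 2 (the employer proposes): the candidate can get 212.64 next round, worth 0.85 × 212.64 = 180.744 now; the employer offers that and keeps 59.256.
So by rejecting in round 1, the employer gets 59.256 next round, worth 0.76 × 59.256 = 45.03456 now.
Offer 54 ≥ 45.03456, so the employer accepts.

Accept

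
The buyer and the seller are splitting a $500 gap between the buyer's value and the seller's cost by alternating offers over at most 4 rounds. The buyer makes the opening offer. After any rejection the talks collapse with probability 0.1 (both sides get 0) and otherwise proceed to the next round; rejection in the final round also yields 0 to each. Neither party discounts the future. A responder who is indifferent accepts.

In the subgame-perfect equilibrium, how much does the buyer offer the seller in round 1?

409.5

Round 4 (the seller proposes): the buyer will accept anything ≥ 0, so the seller offers 0 and keeps 500.
Round 3 (the buyer proposes): rejecting gives the seller an expected 0.9 × 500 = 450, so the buyer offers 450, keeping 50.
Round 2 (the seller proposes): rejecting gives the buyer an expected 0.9 × 50 = 45; the seller offers that and keeps 455.
Round 1 (the buyer proposes): rejecting gives the seller an expected 0.9 × 455 = 409.5. The buyer offers 409.5 and keeps 500 − 409.5 = 90.5.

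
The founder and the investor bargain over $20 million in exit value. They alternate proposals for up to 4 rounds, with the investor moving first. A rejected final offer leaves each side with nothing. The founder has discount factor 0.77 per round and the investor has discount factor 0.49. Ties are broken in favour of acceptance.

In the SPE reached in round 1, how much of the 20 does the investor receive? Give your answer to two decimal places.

6.34

By backward induction:
Round 4 (the founder proposes): rejection yields 0 for the investor; the founder offers 0 and keeps 20.
Round 3 (the investor proposes): the founder can get 20 next round, worth 0.77 × 20 = 15.4 now. The investor offers 15.4 and keeps 20 − 15.4 = 4.6.
Round 2 (the founder proposes): the investor can get 4.6 next round, worth 0.49 × 4.6 = 2.254 now. The founder offers 2.254 and keeps 20 − 2.254 = 17.746.
Round 1 (the investor proposes): the founder can get 17.746 next round, worth 0.77 × 17.746 = 13.66442 now, so the investor offers 13.66442, keeping 6.33558.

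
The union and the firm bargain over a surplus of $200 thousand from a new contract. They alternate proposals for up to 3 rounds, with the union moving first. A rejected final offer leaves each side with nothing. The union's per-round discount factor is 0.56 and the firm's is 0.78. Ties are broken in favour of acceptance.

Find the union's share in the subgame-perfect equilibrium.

131.36

By backward induction:
Round 3 (the union proposes): rejection yields 0 for the firm; the union offers 0 and keeps 200.
Round 2 (the firm proposes): the union can get 200 next round, worth 0.56 × 200 = 112 now, so the firm offers 112, keeping 88.
Round 1 (the union proposes): the firm can get 88 next round, worth 0.78 × 88 = 68.64 now; the union offers that and keeps 131.36.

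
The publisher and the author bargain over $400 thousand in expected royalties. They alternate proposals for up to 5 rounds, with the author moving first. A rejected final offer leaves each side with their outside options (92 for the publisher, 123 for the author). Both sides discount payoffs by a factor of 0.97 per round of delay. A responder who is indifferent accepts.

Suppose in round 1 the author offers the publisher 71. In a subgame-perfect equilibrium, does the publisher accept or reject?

Work out the publisher's continuation value if the offer is rejected.
Round 5 (the author proposes): the publisher gets 92 if talks fail, so the author offers 92 and keeps 308.
Round 4 (the publisher proposes): the author can get 308 next round, worth 0.97 × 308 = 298.76 now. The publisher offers 298.76 and keeps 400 − 298.76 = 101.24.
Round 3 (the author proposes): the publisher can get 101.24 next round, worth 0.97 × 101.24 = 98.2028 now. The author offers 98.2028 and keeps 400 − 98.2028 = 301.7972.
Round 2 (the publisher proposes): the author can get 301.7972 next round, worth 0.97 × 301.7972 = 292.743284 now. The publisher offers 292.743284 and keeps 400 − 292.743284 = 107.256716.
So by rejecting in round 1, the publisher gets 107.256716 next round, worth 0.97 × 107.256716 = 104.03901452 now.
Offer 71 < 104.03901452, so the publisher rejects.

Reject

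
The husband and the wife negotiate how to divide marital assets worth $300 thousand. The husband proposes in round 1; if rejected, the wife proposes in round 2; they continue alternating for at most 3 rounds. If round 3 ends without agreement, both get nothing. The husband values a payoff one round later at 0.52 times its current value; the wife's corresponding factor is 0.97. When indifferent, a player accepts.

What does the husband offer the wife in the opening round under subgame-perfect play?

Round 3 (the husband proposes): rejection yields 0 for the wife; the husband offers 0 and keeps 300.
Round 2 (the wife proposes): the husband can get 300 next round, worth 0.52 × 300 = 156 now. The wife offers 156 and keeps 300 − 156 = 144.
Round 1 (the husband proposes): the wife can get 144 next round, worth 0.97 × 144 = 139.68 now, so the husband offers 139.68, keeping 160.32.

139.68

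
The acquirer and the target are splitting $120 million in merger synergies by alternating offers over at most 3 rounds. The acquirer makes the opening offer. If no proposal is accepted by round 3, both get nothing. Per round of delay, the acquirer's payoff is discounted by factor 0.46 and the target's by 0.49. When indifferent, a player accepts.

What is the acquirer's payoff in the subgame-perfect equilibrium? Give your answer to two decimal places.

88.25

Round 3 (the acquirer proposes): the target will accept anything ≥ 0, so the acquirer offers 0 and keeps 120.
Round 2 (the target proposes): the acquirer can get 120 next round, worth 0.46 × 120 = 55.2 now. The target offers 55.2 and keeps 120 − 55.2 = 64.8.
Round 1 (the acquirer proposes): the target can get 64.8 next round, worth 0.49 × 64.8 = 31.752 now; the acquirer offers that and keeps 88.248.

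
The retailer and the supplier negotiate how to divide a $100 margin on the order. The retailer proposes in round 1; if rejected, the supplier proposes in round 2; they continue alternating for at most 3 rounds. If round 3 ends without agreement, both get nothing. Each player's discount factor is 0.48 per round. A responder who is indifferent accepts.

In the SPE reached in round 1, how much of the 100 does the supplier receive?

24.96

Round 3 (the retailer proposes): the supplier will accept anything ≥ 0, so the retailer offers 0 and keeps 100.
Round 2 (the supplier proposes): the retailer can get 100 next round, worth 0.48 × 100 = 48 now. The supplier offers 48 and keeps 100 − 48 = 52.
Round 1 (the retailer proposes): the supplier can get 52 next round, worth 0.48 × 52 = 24.96 now; the retailer offers that and keeps 75.04.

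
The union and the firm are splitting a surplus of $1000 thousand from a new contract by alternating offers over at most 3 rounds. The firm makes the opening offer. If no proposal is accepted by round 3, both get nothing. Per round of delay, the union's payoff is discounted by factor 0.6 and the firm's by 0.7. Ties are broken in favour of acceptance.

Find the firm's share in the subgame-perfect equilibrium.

Round 3 (the firm proposes): the union will accept anything ≥ 0, so the firm offers 0 and keeps 1000.
Round 2 (the union proposes): the firm can get 1000 next round, worth 0.7 × 1000 = 700 now; the union offers that and keeps 300.
Round 1 (the firm proposes): the union can get 300 next round, worth 0.6 × 300 = 180 now, so the firm offers 180, keeping 820.

820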